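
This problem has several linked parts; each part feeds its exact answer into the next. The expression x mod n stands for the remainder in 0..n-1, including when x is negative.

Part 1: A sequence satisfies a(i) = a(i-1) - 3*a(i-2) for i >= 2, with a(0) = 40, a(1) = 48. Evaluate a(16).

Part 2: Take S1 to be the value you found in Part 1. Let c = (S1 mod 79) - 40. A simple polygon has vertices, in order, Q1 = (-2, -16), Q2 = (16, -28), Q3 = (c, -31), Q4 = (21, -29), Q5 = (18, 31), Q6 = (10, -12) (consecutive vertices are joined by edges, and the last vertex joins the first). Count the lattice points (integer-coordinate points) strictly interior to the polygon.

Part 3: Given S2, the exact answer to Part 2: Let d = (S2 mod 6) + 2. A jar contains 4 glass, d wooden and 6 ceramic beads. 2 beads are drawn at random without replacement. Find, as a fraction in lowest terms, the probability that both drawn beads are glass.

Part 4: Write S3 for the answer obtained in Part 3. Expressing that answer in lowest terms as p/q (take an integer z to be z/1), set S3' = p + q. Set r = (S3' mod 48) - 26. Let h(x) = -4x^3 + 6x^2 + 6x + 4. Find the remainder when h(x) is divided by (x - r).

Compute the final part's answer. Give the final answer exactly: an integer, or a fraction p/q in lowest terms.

148

Part 1: a(2) = 1*(48) - 3*(40) = -72; iterating: a(2)=-72, a(3)=-216, a(4)=0, a(5)=648, a(6)=648, a(7)=-1296, a(8)=-3240, a(9)=648, a(10)=10368, a(11)=8424, a(12)=-22680, a(13)=-47952, a(14)=20088, a(15)=163944, a(16)=103680; answer 103680
Part 2: S1 = 103680; c = -8; cross terms: (-2*-28 - 16*-16)=312, (16*-31 - -8*-28)=-720, (-8*-29 - 21*-31)=883, (21*31 - 18*-29)=1173, (18*-12 - 10*31)=-526, (10*-16 - -2*-12)=-184; twice the area = |938| = 938; area = 469; boundary points = 6 + 3 + 1 + 3 + 1 + 4 = 18; strictly interior points = area - boundary/2 + 1 = 461; answer 461
Part 3: S2 = 461; d = 7; total draws C(17,2) = 136; favorable C(4,2) = 6; P = 3/68; answer 3/68
Part 4: S3 = 3/68; threaded value p + q = 71; r = -3; remainder = value at the root: -4*(-3)^3 + 6*(-3)^2 + 6*(-3)^1 + 4 = (108) + (54) + (-18) + (4) = 148; answer 148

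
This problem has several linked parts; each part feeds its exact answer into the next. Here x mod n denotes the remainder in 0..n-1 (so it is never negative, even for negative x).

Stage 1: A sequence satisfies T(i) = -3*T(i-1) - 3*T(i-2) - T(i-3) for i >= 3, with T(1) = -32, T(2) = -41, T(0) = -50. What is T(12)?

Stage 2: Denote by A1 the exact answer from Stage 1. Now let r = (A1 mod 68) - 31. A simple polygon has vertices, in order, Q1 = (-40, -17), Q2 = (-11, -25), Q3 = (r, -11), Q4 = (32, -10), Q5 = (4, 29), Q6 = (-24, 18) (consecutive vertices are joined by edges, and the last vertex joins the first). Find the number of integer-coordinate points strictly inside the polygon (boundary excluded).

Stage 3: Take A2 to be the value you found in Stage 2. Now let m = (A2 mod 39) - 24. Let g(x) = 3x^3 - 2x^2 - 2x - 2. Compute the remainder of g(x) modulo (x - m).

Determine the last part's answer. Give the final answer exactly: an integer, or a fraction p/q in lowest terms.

2778

Stage 1: T(3) = -3*(-41) - 3*(-32) - 1*(-50) = 269; iterating: T(3)=269, T(4)=-652, T(5)=1190, T(6)=-1883, T(7)=2731, T(8)=-3734, T(9)=4892, T(10)=-6205, T(11)=7673, T(12)=-9296; answer -9296
Stage 2: A1 = -9296; r = -11; cross terms: (-40*-25 - -11*-17)=813, (-11*-11 - -11*-25)=-154, (-11*-10 - 32*-11)=462, (32*29 - 4*-10)=968, (4*18 - -24*29)=768, (-24*-17 - -40*18)=1128; twice the area = |3985| = 3985; area = 3985/2; boundary points = 1 + 14 + 1 + 1 + 1 + 1 = 19; strictly interior points = area - boundary/2 + 1 = 1984; answer 1984
Stage 3: A2 = 1984; m = 10; remainder = value at the root: 3*(10)^3 - 2*(10)^2 - 2*(10)^1 - 2 = (3000) + (-200) + (-20) + (-2) = 2778; answer 2778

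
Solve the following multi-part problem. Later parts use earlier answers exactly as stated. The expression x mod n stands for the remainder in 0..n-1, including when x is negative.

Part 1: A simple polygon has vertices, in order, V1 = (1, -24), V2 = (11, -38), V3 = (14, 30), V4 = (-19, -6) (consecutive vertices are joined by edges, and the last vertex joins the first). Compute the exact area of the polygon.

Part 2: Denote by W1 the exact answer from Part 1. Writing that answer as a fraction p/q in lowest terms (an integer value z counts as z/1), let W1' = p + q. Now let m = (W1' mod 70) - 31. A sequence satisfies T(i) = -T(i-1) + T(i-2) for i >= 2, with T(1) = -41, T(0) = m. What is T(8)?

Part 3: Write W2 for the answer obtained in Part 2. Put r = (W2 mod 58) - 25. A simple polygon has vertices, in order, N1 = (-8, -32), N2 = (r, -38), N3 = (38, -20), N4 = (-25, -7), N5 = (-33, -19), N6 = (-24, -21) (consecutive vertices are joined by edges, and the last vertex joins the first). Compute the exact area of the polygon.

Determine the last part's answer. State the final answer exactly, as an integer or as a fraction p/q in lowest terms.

Part 1: cross terms: (1*-38 - 11*-24)=226, (11*30 - 14*-38)=862, (14*-6 - -19*30)=486, (-19*-24 - 1*-6)=462; twice the area = |2036| = 2036; area = 1018; answer 1018
Part 2: W1 = 1018; threaded value p + q = 1019; m = 8; T(2) = -1*(-41) + 1*(8) = 49; iterating: T(2)=49, T(3)=-90, T(4)=139, T(5)=-229, T(6)=368, T(7)=-597, T(8)=965; answer 965
Part 3: W2 = 965; r = 12; cross terms: (-8*-38 - 12*-32)=688, (12*-20 - 38*-38)=1204, (38*-7 - -25*-20)=-766, (-25*-19 - -33*-7)=244, (-33*-21 - -24*-19)=237, (-24*-32 - -8*-21)=600; twice the area = |2207| = 2207; area = 2207/2; answer 2207/2

2207/2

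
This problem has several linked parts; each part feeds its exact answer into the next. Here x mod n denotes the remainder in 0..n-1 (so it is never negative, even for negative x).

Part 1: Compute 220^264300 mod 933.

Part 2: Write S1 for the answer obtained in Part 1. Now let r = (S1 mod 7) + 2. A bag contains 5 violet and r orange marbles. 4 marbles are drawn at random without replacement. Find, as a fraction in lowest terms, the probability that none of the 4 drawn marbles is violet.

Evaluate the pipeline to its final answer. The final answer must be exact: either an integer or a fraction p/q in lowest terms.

Part 1: squarings mod 933: 220^1=220, 220^2=817, 220^4=394, 220^8=358, 220^16=343, 220^32=91, 220^64=817, 220^128=394, 220^256=358, 220^512=343, 220^1024=91, 220^2048=817, 220^4096=394, 220^8192=358, 220^16384=343, 220^32768=91, 220^65536=817, 220^131072=394, 220^262144=358; 220^264300 = 220^4 * 220^8 * 220^32 * 220^64 * 220^2048 * 220^262144 = 646 (mod 933); answer 646
Part 2: S1 = 646; r = 4; total draws C(9,4) = 126; favorable C(4,4) = 1; P = 1/126; answer 1/126

1/126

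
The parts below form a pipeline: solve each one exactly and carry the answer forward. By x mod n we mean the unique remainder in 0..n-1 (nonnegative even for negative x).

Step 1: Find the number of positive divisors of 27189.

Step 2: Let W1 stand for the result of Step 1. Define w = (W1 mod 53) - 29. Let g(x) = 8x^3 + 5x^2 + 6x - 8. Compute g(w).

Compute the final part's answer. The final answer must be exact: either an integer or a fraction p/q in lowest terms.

Step 1: 27189 = 3^3 * 19 * 53; number of divisors = (3+1) * (1+1) * (1+1) = 16; answer 16
Step 2: W1 = 16; w = -13; 8*(-13)^3 + 5*(-13)^2 + 6*(-13)^1 - 8 = (-17576) + (845) + (-78) + (-8) = -16817; answer -16817

-16817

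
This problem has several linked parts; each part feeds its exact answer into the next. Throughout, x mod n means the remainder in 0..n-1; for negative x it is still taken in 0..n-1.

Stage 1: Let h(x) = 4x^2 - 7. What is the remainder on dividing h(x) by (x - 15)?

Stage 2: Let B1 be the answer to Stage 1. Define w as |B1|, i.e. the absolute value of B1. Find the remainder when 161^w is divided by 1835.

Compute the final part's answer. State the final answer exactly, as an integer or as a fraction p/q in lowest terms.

Stage 1: remainder = value at the root: 4*(15)^2 - 7 = (900) + (-7) = 893; answer 893
Stage 2: B1 = 893; w = 893; squarings mod 1835: 161^1=161, 161^2=231, 161^4=146, 161^8=1131, 161^16=166, 161^32=31, 161^64=961, 161^128=516, 161^256=181, 161^512=1566; 161^893 = 161^1 * 161^4 * 161^8 * 161^16 * 161^32 * 161^64 * 161^256 * 161^512 = 851 (mod 1835); answer 851

851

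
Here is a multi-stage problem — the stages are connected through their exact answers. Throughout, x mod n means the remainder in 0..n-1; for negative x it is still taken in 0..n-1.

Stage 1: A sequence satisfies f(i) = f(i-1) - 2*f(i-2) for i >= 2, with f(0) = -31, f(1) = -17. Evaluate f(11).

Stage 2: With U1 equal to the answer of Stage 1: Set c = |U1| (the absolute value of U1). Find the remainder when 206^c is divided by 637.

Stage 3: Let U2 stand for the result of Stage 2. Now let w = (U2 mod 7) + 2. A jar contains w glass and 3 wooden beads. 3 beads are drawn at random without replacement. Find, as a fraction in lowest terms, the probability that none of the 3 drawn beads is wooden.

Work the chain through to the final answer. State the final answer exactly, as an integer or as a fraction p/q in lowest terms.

Stage 1: f(2) = 1*(-17) - 2*(-31) = 45; iterating: f(2)=45, f(3)=79, f(4)=-11, f(5)=-169, f(6)=-147, f(7)=191, f(8)=485, f(9)=103, f(10)=-867, f(11)=-1073; answer -1073
Stage 2: U1 = -1073; c = 1073; squarings mod 637: 206^1=206, 206^2=394, 206^4=445, 206^8=555, 206^16=354, 206^32=464, 206^64=627, 206^128=100, 206^256=445, 206^512=555, 206^1024=354; 206^1073 = 206^1 * 206^16 * 206^32 * 206^1024 = 488 (mod 637); answer 488
Stage 3: U2 = 488; w = 7; total draws C(10,3) = 120; favorable C(7,3) = 35; P = 7/24; answer 7/24

7/24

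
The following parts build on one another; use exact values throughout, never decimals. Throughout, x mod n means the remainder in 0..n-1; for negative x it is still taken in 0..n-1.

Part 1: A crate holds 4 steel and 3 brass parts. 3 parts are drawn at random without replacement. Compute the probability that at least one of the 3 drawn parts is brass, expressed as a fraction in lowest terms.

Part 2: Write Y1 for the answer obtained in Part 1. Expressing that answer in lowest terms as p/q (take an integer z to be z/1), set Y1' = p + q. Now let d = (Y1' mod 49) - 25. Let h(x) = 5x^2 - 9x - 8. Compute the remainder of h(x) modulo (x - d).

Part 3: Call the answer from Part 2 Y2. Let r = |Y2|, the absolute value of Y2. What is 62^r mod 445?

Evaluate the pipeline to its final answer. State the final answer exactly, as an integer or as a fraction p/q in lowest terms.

331

Part 1: total draws C(7,3) = 35; complement C(4,3) = 4; favorable 35 - 4 = 31; P = 31/35; answer 31/35
Part 2: Y1 = 31/35; threaded value p + q = 66; d = -8; remainder = value at the root: 5*(-8)^2 - 9*(-8)^1 - 8 = (320) + (72) + (-8) = 384; answer 384
Part 3: Y2 = 384; r = 384; squarings mod 445: 62^1=62, 62^2=284, 62^4=111, 62^8=306, 62^16=186, 62^32=331, 62^64=91, 62^128=271, 62^256=16; 62^384 = 62^128 * 62^256 = 331 (mod 445); answer 331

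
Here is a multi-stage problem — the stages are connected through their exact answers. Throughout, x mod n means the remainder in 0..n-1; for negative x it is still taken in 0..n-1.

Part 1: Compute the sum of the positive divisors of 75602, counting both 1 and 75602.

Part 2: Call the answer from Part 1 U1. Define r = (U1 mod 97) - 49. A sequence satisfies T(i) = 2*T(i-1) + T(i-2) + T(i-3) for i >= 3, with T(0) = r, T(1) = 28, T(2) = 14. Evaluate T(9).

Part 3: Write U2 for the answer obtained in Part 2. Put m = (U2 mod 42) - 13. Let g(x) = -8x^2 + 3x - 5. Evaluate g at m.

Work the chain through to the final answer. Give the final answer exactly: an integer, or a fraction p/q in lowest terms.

Part 1: 75602 = 2 * 103 * 367; sigma = (1 + 2) * (1 + 103) * (1 + 367) = 3 * 104 * 368 = 114816; answer 114816
Part 2: U1 = 114816; r = 16; T(3) = 2*(14) + 1*(28) + 1*(16) = 72; iterating: T(3)=72, T(4)=186, T(5)=458, T(6)=1174, T(7)=2992, T(8)=7616, T(9)=19398; answer 19398
Part 3: U2 = 19398; m = 23; -8*(23)^2 + 3*(23)^1 - 5 = (-4232) + (69) + (-5) = -4168; answer -4168

-4168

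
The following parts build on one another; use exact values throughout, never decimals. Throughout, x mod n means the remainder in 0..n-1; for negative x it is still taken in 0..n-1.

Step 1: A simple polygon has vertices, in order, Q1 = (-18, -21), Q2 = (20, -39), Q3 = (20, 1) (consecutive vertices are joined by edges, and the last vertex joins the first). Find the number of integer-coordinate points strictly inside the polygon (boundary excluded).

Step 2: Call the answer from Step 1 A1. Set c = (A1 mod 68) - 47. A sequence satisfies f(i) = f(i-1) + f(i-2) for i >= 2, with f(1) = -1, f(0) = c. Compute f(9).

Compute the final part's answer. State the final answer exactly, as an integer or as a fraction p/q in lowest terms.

Step 1: cross terms: (-18*-39 - 20*-21)=1122, (20*1 - 20*-39)=800, (20*-21 - -18*1)=-402; twice the area = |1520| = 1520; area = 760; boundary points = 2 + 40 + 2 = 44; strictly interior points = area - boundary/2 + 1 = 739; answer 739
Step 2: A1 = 739; c = 12; f(2) = 1*(-1) + 1*(12) = 11; iterating: f(2)=11, f(3)=10, f(4)=21, f(5)=31, f(6)=52, f(7)=83, f(8)=135, f(9)=218; answer 218

218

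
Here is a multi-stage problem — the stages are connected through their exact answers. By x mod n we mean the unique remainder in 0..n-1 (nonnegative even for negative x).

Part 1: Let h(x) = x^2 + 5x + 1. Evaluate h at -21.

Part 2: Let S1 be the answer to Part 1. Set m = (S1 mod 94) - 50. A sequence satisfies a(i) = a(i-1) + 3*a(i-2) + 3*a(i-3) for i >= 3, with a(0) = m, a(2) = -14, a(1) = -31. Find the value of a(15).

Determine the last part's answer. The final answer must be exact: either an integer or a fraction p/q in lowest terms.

-7974170

Part 1: 1*(-21)^2 + 5*(-21)^1 + 1 = (441) + (-105) + (1) = 337; answer 337
Part 2: S1 = 337; m = 5; a(3) = 1*(-14) + 3*(-31) + 3*(5) = -92; iterating: a(3)=-92, a(4)=-227, a(5)=-545, a(6)=-1502, a(7)=-3818, a(8)=-9959, a(9)=-25919, a(10)=-67250, a(11)=-174884, a(12)=-454391, a(13)=-1180793, a(14)=-3068618, a(15)=-7974170; answer -7974170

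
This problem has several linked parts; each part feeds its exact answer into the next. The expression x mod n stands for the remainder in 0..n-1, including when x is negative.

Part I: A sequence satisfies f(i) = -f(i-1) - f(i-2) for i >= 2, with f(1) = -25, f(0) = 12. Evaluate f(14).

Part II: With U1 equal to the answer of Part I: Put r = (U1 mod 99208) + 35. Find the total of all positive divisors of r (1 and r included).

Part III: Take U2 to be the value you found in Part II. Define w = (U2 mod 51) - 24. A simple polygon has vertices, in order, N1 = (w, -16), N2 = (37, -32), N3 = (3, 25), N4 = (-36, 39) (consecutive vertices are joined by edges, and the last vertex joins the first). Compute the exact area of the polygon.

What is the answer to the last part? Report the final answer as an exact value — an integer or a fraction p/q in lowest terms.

Part I: f(2) = -1*(-25) - 1*(12) = 13; iterating: f(2)=13, f(3)=12, f(4)=-25, f(5)=13, f(6)=12, f(7)=-25, f(8)=13, f(9)=12, f(10)=-25, f(11)=13, f(12)=12, f(13)=-25, f(14)=13; answer 13
Part II: U1 = 13; r = 48; 48 = 2^4 * 3; sigma = (1 + 2 + 4 + 8 + 16) * (1 + 3) = 31 * 4 = 124; answer 124
Part III: U2 = 124; w = -2; cross terms: (-2*-32 - 37*-16)=656, (37*25 - 3*-32)=1021, (3*39 - -36*25)=1017, (-36*-16 - -2*39)=654; twice the area = |3348| = 3348; area = 1674; answer 1674

1674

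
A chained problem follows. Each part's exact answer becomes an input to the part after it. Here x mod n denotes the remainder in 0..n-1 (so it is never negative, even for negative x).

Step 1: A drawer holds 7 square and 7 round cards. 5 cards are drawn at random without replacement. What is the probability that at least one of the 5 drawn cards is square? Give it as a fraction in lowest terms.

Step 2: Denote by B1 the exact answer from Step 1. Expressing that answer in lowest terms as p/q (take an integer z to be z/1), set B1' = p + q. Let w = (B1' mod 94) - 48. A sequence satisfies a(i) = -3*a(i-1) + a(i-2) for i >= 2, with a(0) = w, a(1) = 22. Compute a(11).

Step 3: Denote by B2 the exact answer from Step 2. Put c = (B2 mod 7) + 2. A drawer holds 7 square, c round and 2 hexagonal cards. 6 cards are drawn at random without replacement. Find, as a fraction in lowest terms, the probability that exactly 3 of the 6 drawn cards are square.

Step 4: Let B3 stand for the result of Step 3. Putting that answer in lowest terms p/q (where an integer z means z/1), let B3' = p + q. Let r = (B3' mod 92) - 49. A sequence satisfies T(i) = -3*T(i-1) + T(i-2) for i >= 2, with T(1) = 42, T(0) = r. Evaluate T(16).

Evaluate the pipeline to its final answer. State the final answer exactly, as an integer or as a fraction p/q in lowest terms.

Step 1: total draws C(14,5) = 2002; complement C(7,5) = 21; favorable 2002 - 21 = 1981; P = 283/286; answer 283/286
Step 2: B1 = 283/286; threaded value p + q = 569; w = -43; a(2) = -3*(22) + 1*(-43) = -109; iterating: a(2)=-109, a(3)=349, a(4)=-1156, a(5)=3817, a(6)=-12607, a(7)=41638, a(8)=-137521, a(9)=454201, a(10)=-1500124, a(11)=4954573; answer 4954573
Step 3: B2 = 4954573; c = 3; total draws C(12,6) = 924; favorable C(7,3)*C(5,3) = 350; P = 25/66; answer 25/66
Step 4: B3 = 25/66; threaded value p + q = 91; r = 42; T(2) = -3*(42) + 1*(42) = -84; iterating: T(2)=-84, T(3)=294, T(4)=-966, T(5)=3192, T(6)=-10542, T(7)=34818, T(8)=-114996, T(9)=379806, T(10)=-1254414, T(11)=4143048, T(12)=-13683558, T(13)=45193722, T(14)=-149264724, T(15)=492987894, T(16)=-1628228406; answer -1628228406

-1628228406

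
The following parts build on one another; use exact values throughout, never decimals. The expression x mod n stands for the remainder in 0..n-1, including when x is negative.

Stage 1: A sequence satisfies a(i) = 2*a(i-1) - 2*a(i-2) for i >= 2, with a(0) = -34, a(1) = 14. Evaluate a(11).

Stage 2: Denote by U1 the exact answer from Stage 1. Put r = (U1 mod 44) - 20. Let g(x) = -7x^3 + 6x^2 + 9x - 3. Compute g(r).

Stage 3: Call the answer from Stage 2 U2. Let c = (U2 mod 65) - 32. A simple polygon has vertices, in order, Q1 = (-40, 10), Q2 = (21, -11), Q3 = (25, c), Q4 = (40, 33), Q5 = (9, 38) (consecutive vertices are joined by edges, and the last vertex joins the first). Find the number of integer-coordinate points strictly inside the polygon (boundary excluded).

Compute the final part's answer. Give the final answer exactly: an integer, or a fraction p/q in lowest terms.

Stage 1: a(2) = 2*(14) - 2*(-34) = 96; iterating: a(2)=96, a(3)=164, a(4)=136, a(5)=-56, a(6)=-384, a(7)=-656, a(8)=-544, a(9)=224, a(10)=1536, a(11)=2624; answer 2624
Stage 2: U1 = 2624; r = 8; -7*(8)^3 + 6*(8)^2 + 9*(8)^1 - 3 = (-3584) + (384) + (72) + (-3) = -3131; answer -3131
Stage 3: U2 = -3131; c = 22; cross terms: (-40*-11 - 21*10)=230, (21*22 - 25*-11)=737, (25*33 - 40*22)=-55, (40*38 - 9*33)=1223, (9*10 - -40*38)=1610; twice the area = |3745| = 3745; area = 3745/2; boundary points = 1 + 1 + 1 + 1 + 7 = 11; strictly interior points = area - boundary/2 + 1 = 1868; answer 1868

1868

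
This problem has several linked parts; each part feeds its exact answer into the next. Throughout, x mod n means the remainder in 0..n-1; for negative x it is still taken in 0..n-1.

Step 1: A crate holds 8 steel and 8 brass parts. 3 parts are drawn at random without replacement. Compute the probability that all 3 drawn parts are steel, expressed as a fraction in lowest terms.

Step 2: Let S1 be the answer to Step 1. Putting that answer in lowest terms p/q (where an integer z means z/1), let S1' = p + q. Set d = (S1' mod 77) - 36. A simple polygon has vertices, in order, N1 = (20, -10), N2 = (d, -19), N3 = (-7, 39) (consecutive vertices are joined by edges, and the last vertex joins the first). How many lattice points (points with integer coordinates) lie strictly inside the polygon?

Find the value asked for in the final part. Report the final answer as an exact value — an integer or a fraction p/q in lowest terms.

Step 1: total draws C(16,3) = 560; favorable C(8,3) = 56; P = 1/10; answer 1/10
Step 2: S1 = 1/10; threaded value p + q = 11; d = -25; cross terms: (20*-19 - -25*-10)=-630, (-25*39 - -7*-19)=-1108, (-7*-10 - 20*39)=-710; twice the area = |-2448| = 2448; area = 1224; boundary points = 9 + 2 + 1 = 12; strictly interior points = area - boundary/2 + 1 = 1219; answer 1219

1219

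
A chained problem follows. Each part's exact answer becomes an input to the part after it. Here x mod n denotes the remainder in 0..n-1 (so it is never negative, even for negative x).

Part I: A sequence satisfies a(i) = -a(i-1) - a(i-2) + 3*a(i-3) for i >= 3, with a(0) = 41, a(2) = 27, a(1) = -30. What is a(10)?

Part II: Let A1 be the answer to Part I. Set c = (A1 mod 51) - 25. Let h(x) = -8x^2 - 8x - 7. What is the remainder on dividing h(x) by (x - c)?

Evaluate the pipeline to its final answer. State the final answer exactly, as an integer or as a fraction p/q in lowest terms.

-1255

Part I: a(3) = -1*(27) - 1*(-30) + 3*(41) = 126; iterating: a(3)=126, a(4)=-243, a(5)=198, a(6)=423, a(7)=-1350, a(8)=1521, a(9)=1098, a(10)=-6669; answer -6669
Part II: A1 = -6669; c = -13; remainder = value at the root: -8*(-13)^2 - 8*(-13)^1 - 7 = (-1352) + (104) + (-7) = -1255; answer -1255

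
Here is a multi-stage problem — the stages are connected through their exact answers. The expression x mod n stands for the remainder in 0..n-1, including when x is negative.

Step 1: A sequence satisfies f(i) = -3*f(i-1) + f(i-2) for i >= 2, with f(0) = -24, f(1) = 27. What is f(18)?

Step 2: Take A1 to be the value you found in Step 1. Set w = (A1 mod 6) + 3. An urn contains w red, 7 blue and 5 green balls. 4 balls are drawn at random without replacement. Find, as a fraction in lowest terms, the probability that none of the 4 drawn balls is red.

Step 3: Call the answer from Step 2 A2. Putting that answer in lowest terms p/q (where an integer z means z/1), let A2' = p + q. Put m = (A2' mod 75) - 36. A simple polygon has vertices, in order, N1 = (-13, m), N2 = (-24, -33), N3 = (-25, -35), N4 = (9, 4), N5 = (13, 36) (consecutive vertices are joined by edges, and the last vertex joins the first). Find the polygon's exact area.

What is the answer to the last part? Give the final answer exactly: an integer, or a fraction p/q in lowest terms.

940

Step 1: f(2) = -3*(27) + 1*(-24) = -105; iterating: f(2)=-105, f(3)=342, f(4)=-1131, f(5)=3735, f(6)=-12336, f(7)=40743, f(8)=-134565, f(9)=444438, f(10)=-1467879, f(11)=4848075, f(12)=-16012104, f(13)=52884387, f(14)=-174665265, f(15)=576880182, f(16)=-1905305811, f(17)=6292797615, f(18)=-20783698656; answer -20783698656
Step 2: A1 = -20783698656; w = 3; total draws C(15,4) = 1365; favorable C(12,4) = 495; P = 33/91; answer 33/91
Step 3: A2 = 33/91; threaded value p + q = 124; m = 13; cross terms: (-13*-33 - -24*13)=741, (-24*-35 - -25*-33)=15, (-25*4 - 9*-35)=215, (9*36 - 13*4)=272, (13*13 - -13*36)=637; twice the area = |1880| = 1880; area = 940; answer 940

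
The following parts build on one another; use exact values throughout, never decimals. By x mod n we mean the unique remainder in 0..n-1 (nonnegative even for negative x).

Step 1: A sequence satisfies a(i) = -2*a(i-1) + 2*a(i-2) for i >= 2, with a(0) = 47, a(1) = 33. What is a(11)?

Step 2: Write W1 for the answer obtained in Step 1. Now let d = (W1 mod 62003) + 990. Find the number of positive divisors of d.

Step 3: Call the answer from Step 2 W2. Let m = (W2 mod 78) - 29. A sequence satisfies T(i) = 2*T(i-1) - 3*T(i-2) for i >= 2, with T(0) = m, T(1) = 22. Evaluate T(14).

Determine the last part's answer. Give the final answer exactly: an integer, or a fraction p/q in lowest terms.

16343

Step 1: a(2) = -2*(33) + 2*(47) = 28; iterating: a(2)=28, a(3)=10, a(4)=36, a(5)=-52, a(6)=176, a(7)=-456, a(8)=1264, a(9)=-3440, a(10)=9408, a(11)=-25696; answer -25696
Step 2: W1 = -25696; d = 37297; 37297 = 13 * 19 * 151; number of divisors = (1+1) * (1+1) * (1+1) = 8; answer 8
Step 3: W2 = 8; m = -21; T(2) = 2*(22) - 3*(-21) = 107; iterating: T(2)=107, T(3)=148, T(4)=-25, T(5)=-494, T(6)=-913, T(7)=-344, T(8)=2051, T(9)=5134, T(10)=4115, T(11)=-7172, T(12)=-26689, T(13)=-31862, T(14)=16343; answer 16343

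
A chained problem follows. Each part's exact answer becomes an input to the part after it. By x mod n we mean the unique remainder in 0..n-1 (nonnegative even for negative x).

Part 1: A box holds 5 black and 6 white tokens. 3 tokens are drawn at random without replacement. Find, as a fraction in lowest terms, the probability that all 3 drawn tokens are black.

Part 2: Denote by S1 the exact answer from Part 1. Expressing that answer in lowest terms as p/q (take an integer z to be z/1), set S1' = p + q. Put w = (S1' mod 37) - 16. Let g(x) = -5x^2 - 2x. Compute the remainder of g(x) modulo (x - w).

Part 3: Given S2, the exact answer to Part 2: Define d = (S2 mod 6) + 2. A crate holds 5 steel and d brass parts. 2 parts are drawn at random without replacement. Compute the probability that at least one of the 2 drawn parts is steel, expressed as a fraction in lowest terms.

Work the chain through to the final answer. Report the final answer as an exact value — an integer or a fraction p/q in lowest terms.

Part 1: total draws C(11,3) = 165; favorable C(5,3) = 10; P = 2/33; answer 2/33
Part 2: S1 = 2/33; threaded value p + q = 35; w = 19; remainder = value at the root: -5*(19)^2 - 2*(19)^1 = (-1805) + (-38) = -1843; answer -1843
Part 3: S2 = -1843; d = 7; total draws C(12,2) = 66; complement C(7,2) = 21; favorable 66 - 21 = 45; P = 15/22; answer 15/22

15/22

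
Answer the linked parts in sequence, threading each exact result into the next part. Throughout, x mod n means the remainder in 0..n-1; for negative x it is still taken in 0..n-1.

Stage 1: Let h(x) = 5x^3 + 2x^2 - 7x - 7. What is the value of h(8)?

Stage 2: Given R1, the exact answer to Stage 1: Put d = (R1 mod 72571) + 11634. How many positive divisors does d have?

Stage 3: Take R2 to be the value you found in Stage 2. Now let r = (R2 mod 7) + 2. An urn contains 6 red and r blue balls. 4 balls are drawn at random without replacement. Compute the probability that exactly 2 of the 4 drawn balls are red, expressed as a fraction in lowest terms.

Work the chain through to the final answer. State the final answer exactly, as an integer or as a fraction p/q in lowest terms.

63/143

Stage 1: 5*(8)^3 + 2*(8)^2 - 7*(8)^1 - 7 = (2560) + (128) + (-56) + (-7) = 2625; answer 2625
Stage 2: R1 = 2625; d = 14259; 14259 = 3 * 7^2 * 97; number of divisors = (1+1) * (2+1) * (1+1) = 12; answer 12
Stage 3: R2 = 12; r = 7; total draws C(13,4) = 715; favorable C(6,2)*C(7,2) = 315; P = 63/143; answer 63/143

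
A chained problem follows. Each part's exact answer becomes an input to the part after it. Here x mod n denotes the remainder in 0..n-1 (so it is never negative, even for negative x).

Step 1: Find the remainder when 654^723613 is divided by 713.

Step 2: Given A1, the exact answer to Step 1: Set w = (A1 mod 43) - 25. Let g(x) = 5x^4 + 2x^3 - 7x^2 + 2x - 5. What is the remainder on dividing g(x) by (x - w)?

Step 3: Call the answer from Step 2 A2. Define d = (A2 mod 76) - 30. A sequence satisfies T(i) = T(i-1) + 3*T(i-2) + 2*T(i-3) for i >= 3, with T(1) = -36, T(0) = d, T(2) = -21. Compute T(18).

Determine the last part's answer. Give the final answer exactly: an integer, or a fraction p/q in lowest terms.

-126710421

Step 1: squarings mod 713: 654^1=654, 654^2=629, 654^4=639, 654^8=485, 654^16=648, 654^32=660, 654^64=670, 654^128=423, 654^256=679, 654^512=443, 654^1024=174, 654^2048=330, 654^4096=524, 654^8192=71, 654^16384=50, 654^32768=361, 654^65536=555, 654^131072=9, 654^262144=81, 654^524288=144; 654^723613 = 654^1 * 654^4 * 654^8 * 654^16 * 654^128 * 654^512 * 654^2048 * 654^65536 * 654^131072 * 654^524288 = 551 (mod 713); answer 551
Step 2: A1 = 551; w = 10; remainder = value at the root: 5*(10)^4 + 2*(10)^3 - 7*(10)^2 + 2*(10)^1 - 5 = (50000) + (2000) + (-700) + (20) + (-5) = 51315; answer 51315
Step 3: A2 = 51315; d = -15; T(3) = 1*(-21) + 3*(-36) + 2*(-15) = -159; iterating: T(3)=-159, T(4)=-294, T(5)=-813, T(6)=-2013, T(7)=-5040, T(8)=-12705, T(9)=-31851, T(10)=-80046, T(11)=-201009, T(12)=-504849, T(13)=-1267968, T(14)=-3184533, T(15)=-7998135, T(16)=-20087670, T(17)=-50451141, T(18)=-126710421; answer -126710421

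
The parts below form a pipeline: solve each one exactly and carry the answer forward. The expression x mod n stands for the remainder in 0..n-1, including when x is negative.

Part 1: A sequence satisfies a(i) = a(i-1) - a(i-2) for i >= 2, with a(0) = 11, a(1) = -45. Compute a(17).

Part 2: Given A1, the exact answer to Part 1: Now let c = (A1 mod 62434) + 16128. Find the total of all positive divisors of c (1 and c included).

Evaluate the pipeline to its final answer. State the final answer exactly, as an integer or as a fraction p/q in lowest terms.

Part 1: a(2) = 1*(-45) - 1*(11) = -56; iterating: a(2)=-56, a(3)=-11, a(4)=45, a(5)=56, a(6)=11, a(7)=-45, a(8)=-56, a(9)=-11, a(10)=45, a(11)=56, a(12)=11, a(13)=-45, a(14)=-56, a(15)=-11, a(16)=45, a(17)=56; answer 56
Part 2: A1 = 56; c = 16184; 16184 = 2^3 * 7 * 17^2; sigma = (1 + 2 + 4 + 8) * (1 + 7) * (1 + 17 + 289) = 15 * 8 * 307 = 36840; answer 36840

36840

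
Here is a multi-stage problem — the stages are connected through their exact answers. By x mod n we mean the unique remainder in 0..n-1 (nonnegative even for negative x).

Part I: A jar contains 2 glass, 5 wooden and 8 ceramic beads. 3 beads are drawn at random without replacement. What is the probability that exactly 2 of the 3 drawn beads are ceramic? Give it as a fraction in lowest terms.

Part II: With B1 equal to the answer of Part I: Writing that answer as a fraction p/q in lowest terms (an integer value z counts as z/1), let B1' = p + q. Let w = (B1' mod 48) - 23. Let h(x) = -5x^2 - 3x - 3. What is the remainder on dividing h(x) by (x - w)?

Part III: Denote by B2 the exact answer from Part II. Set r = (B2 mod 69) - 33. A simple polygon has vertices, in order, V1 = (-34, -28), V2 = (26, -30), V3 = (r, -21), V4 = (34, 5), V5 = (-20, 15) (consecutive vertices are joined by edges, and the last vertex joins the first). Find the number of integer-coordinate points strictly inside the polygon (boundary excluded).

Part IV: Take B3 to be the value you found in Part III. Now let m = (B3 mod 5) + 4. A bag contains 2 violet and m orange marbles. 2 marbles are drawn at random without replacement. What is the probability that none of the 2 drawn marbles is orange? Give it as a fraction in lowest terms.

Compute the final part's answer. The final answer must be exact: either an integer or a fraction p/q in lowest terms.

Part I: total draws C(15,3) = 455; favorable C(8,2)*C(7,1) = 196; P = 28/65; answer 28/65
Part II: B1 = 28/65; threaded value p + q = 93; w = 22; remainder = value at the root: -5*(22)^2 - 3*(22)^1 - 3 = (-2420) + (-66) + (-3) = -2489; answer -2489
Part III: B2 = -2489; r = 31; cross terms: (-34*-30 - 26*-28)=1748, (26*-21 - 31*-30)=384, (31*5 - 34*-21)=869, (34*15 - -20*5)=610, (-20*-28 - -34*15)=1070; twice the area = |4681| = 4681; area = 4681/2; boundary points = 2 + 1 + 1 + 2 + 1 = 7; strictly interior points = area - boundary/2 + 1 = 2338; answer 2338
Part IV: B3 = 2338; m = 7; total draws C(9,2) = 36; favorable C(2,2) = 1; P = 1/36; answer 1/36

1/36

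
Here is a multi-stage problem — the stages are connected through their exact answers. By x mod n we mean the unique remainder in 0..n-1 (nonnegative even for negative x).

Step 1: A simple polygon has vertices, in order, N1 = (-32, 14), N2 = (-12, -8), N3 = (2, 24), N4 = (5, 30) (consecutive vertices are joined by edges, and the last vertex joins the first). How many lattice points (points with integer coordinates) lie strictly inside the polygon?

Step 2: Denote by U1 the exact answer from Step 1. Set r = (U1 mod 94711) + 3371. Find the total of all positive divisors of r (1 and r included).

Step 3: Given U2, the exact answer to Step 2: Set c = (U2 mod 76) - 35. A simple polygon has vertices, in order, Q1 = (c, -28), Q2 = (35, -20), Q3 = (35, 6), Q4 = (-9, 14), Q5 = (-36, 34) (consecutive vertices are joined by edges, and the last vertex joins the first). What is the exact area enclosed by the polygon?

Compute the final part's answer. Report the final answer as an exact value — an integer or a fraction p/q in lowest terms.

Step 1: cross terms: (-32*-8 - -12*14)=424, (-12*24 - 2*-8)=-272, (2*30 - 5*24)=-60, (5*14 - -32*30)=1030; twice the area = |1122| = 1122; area = 561; boundary points = 2 + 2 + 3 + 1 = 8; strictly interior points = area - boundary/2 + 1 = 558; answer 558
Step 2: U1 = 558; r = 3929; 3929 is prime, so its only divisors are 1 and 3929; sigma = 1 + 3929 = 3930; answer 3930
Step 3: U2 = 3930; c = 19; cross terms: (19*-20 - 35*-28)=600, (35*6 - 35*-20)=910, (35*14 - -9*6)=544, (-9*34 - -36*14)=198, (-36*-28 - 19*34)=362; twice the area = |2614| = 2614; area = 1307; answer 1307

1307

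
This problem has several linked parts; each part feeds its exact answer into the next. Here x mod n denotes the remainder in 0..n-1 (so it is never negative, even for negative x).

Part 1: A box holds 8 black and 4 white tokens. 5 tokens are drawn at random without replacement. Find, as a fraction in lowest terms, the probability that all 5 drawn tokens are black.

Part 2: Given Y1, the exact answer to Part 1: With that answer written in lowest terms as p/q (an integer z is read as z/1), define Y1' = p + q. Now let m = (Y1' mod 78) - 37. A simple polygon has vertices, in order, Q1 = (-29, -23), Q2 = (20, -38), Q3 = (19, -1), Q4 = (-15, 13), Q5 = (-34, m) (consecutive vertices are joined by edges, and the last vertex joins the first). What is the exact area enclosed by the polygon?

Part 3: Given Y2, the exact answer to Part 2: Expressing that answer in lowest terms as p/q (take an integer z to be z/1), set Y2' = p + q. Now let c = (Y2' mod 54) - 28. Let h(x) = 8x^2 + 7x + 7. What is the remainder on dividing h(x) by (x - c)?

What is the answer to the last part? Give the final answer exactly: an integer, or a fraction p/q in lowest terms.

1075

Part 1: total draws C(12,5) = 792; favorable C(8,5) = 56; P = 7/99; answer 7/99
Part 2: Y1 = 7/99; threaded value p + q = 106; m = -9; cross terms: (-29*-38 - 20*-23)=1562, (20*-1 - 19*-38)=702, (19*13 - -15*-1)=232, (-15*-9 - -34*13)=577, (-34*-23 - -29*-9)=521; twice the area = |3594| = 3594; area = 1797; answer 1797
Part 3: Y2 = 1797; threaded value p + q = 1798; c = -12; remainder = value at the root: 8*(-12)^2 + 7*(-12)^1 + 7 = (1152) + (-84) + (7) = 1075; answer 1075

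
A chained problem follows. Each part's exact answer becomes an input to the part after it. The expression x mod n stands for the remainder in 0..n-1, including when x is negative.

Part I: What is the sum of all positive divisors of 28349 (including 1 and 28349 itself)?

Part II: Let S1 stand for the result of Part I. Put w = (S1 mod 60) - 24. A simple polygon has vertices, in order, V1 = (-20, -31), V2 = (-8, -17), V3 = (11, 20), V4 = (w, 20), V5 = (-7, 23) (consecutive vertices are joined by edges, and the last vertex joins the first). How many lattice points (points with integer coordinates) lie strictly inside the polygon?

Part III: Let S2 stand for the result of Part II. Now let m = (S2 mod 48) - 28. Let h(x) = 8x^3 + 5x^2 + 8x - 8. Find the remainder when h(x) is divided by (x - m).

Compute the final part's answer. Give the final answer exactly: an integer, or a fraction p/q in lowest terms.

Part I: 28349 is prime, so its only divisors are 1 and 28349; sigma = 1 + 28349 = 28350; answer 28350
Part II: S1 = 28350; w = 6; cross terms: (-20*-17 - -8*-31)=92, (-8*20 - 11*-17)=27, (11*20 - 6*20)=100, (6*23 - -7*20)=278, (-7*-31 - -20*23)=677; twice the area = |1174| = 1174; area = 587; boundary points = 2 + 1 + 5 + 1 + 1 = 10; strictly interior points = area - boundary/2 + 1 = 583; answer 583
Part III: S2 = 583; m = -21; remainder = value at the root: 8*(-21)^3 + 5*(-21)^2 + 8*(-21)^1 - 8 = (-74088) + (2205) + (-168) + (-8) = -72059; answer -72059

-72059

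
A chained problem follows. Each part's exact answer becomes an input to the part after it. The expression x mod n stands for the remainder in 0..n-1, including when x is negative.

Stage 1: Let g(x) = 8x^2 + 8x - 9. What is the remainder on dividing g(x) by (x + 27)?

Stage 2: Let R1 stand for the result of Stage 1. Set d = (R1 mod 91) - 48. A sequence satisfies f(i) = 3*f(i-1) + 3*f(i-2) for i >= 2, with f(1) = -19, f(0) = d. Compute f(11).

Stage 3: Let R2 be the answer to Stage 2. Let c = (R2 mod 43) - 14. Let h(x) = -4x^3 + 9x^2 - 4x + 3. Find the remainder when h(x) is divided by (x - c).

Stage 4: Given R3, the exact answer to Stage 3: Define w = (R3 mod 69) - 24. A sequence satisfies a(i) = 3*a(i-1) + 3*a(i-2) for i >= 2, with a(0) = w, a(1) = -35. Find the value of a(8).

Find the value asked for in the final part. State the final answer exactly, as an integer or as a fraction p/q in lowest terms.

-60669

Stage 1: remainder = value at the root: 8*(-27)^2 + 8*(-27)^1 - 9 = (5832) + (-216) + (-9) = 5607; answer 5607
Stage 2: R1 = 5607; d = 8; f(2) = 3*(-19) + 3*(8) = -33; iterating: f(2)=-33, f(3)=-156, f(4)=-567, f(5)=-2169, f(6)=-8208, f(7)=-31131, f(8)=-118017, f(9)=-447444, f(10)=-1696383, f(11)=-6431481; answer -6431481
Stage 3: R2 = -6431481; c = 15; remainder = value at the root: -4*(15)^3 + 9*(15)^2 - 4*(15)^1 + 3 = (-13500) + (2025) + (-60) + (3) = -11532; answer -11532
Stage 4: R3 = -11532; w = 36; a(2) = 3*(-35) + 3*(36) = 3; iterating: a(2)=3, a(3)=-96, a(4)=-279, a(5)=-1125, a(6)=-4212, a(7)=-16011, a(8)=-60669; answer -60669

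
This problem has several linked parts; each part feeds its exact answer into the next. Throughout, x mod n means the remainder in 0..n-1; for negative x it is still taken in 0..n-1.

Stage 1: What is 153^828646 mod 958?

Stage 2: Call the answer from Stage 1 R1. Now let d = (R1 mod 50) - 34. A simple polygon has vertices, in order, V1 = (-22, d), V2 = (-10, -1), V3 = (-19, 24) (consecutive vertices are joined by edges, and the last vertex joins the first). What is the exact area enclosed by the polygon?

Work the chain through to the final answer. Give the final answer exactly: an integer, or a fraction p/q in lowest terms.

186

Stage 1: squarings mod 958: 153^1=153, 153^2=417, 153^4=491, 153^8=623, 153^16=139, 153^32=161, 153^64=55, 153^128=151, 153^256=767, 153^512=77, 153^1024=181, 153^2048=189, 153^4096=275, 153^8192=901, 153^16384=375, 153^32768=757, 153^65536=165, 153^131072=401, 153^262144=815, 153^524288=331; 153^828646 = 153^2 * 153^4 * 153^32 * 153^64 * 153^128 * 153^1024 * 153^8192 * 153^32768 * 153^262144 * 153^524288 = 275 (mod 958); answer 275
Stage 2: R1 = 275; d = -9; cross terms: (-22*-1 - -10*-9)=-68, (-10*24 - -19*-1)=-259, (-19*-9 - -22*24)=699; twice the area = |372| = 372; area = 186; answer 186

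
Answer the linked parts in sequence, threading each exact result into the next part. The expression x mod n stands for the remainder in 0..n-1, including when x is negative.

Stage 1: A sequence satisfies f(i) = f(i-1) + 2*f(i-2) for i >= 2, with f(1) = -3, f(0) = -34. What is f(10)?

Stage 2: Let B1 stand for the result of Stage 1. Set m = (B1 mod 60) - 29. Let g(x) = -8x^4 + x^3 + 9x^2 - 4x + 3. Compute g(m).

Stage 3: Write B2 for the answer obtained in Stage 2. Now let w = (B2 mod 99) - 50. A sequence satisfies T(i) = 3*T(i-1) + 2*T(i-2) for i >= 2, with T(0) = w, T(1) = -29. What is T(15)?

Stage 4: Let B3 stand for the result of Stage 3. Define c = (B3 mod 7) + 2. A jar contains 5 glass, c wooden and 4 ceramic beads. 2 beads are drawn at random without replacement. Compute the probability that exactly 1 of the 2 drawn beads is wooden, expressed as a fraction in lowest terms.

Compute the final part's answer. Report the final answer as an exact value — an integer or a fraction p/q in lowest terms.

Stage 1: f(2) = 1*(-3) + 2*(-34) = -71; iterating: f(2)=-71, f(3)=-77, f(4)=-219, f(5)=-373, f(6)=-811, f(7)=-1557, f(8)=-3179, f(9)=-6293, f(10)=-12651; answer -12651
Stage 2: B1 = -12651; m = -20; -8*(-20)^4 + 1*(-20)^3 + 9*(-20)^2 - 4*(-20)^1 + 3 = (-1280000) + (-8000) + (3600) + (80) + (3) = -1284317; answer -1284317
Stage 3: B2 = -1284317; w = -40; T(2) = 3*(-29) + 2*(-40) = -167; iterating: T(2)=-167, T(3)=-559, T(4)=-2011, T(5)=-7151, T(6)=-25475, T(7)=-90727, T(8)=-323131, T(9)=-1150847, T(10)=-4098803, T(11)=-14598103, T(12)=-51991915, T(13)=-185171951, T(14)=-659499683, T(15)=-2348842951; answer -2348842951
Stage 4: B3 = -2348842951; c = 2; total draws C(11,2) = 55; favorable C(2,1)*C(9,1) = 18; P = 18/55; answer 18/55

18/55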